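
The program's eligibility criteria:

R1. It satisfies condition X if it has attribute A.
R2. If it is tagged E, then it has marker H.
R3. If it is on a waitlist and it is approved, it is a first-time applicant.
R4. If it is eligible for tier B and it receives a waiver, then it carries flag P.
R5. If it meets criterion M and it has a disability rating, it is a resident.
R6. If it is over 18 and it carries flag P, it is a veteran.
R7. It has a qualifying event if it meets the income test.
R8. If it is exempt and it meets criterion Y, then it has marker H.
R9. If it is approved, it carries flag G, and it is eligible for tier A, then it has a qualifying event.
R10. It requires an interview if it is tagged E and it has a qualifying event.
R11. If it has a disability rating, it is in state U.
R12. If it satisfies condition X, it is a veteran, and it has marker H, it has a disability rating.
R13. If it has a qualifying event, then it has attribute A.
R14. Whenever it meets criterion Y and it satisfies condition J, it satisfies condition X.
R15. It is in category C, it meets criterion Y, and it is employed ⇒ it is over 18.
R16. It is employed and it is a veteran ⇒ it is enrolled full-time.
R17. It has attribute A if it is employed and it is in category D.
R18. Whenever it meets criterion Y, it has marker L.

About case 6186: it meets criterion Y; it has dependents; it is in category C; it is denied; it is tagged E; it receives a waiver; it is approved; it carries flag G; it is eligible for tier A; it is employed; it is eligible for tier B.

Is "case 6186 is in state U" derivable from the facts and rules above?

Yes

By R2 (it is tagged E): it has marker H.
By R4 (it is eligible for tier B, it receives a waiver): it carries flag P.
By R9 (it is approved, it carries flag G, it is eligible for tier A): it has a qualifying event.
By R13 (it has a qualifying event): it has attribute A.
By R15 (it is in category C, it meets criterion Y, it is employed): it is over 18.
By R1 (it has attribute A): it satisfies condition X.
By R6 (it is over 18, it carries flag P): it is a veteran.
By R12 (it satisfies condition X, it is a veteran, it has marker H): it has a disability rating.
By R11 (it has a disability rating): it is in state U.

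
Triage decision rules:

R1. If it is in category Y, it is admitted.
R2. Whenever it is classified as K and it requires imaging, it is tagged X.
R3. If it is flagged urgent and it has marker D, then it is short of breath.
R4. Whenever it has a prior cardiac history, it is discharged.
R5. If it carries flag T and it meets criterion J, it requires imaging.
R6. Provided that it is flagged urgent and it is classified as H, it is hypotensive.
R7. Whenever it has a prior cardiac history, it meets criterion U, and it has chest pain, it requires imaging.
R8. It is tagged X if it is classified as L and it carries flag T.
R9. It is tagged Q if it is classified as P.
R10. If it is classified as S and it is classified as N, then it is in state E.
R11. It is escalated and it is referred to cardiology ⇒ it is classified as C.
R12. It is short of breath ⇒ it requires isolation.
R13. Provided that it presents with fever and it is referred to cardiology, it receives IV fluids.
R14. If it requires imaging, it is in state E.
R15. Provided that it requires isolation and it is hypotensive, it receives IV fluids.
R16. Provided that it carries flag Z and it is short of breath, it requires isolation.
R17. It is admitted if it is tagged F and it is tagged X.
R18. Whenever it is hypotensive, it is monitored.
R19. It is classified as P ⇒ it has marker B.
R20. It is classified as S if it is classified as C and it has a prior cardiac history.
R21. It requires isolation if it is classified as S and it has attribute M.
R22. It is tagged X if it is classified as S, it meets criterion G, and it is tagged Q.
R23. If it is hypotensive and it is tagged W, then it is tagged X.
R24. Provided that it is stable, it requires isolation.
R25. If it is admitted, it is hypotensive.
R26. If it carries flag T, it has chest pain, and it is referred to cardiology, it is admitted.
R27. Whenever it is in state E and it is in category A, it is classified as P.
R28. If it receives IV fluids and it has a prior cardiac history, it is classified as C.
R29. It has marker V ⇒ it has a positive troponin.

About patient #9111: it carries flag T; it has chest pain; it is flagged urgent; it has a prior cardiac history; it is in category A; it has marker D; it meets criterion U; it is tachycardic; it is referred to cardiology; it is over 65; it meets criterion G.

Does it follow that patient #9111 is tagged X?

Yes

By R3 (it is flagged urgent, it has marker D): it is short of breath.
By R7 (it has a prior cardiac history, it meets criterion U, it has chest pain): it requires imaging.
By R12 (it is short of breath): it requires isolation.
By R14 (it requires imaging): it is in state E.
By R26 (it carries flag T, it has chest pain, it is referred to cardiology): it is admitted.
By R27 (it is in state E, it is in category A): it is classified as P.
By R9 (it is classified as P): it is tagged Q.
By R25 (it is admitted): it is hypotensive.
By R15 (it requires isolation, it is hypotensive): it receives IV fluids.
By R28 (it receives IV fluids, it has a prior cardiac history): it is classified as C.
By R20 (it is classified as C, it has a prior cardiac history): it is classified as S.
By R22 (it is classified as S, it meets criterion G, it is tagged Q): it is tagged X.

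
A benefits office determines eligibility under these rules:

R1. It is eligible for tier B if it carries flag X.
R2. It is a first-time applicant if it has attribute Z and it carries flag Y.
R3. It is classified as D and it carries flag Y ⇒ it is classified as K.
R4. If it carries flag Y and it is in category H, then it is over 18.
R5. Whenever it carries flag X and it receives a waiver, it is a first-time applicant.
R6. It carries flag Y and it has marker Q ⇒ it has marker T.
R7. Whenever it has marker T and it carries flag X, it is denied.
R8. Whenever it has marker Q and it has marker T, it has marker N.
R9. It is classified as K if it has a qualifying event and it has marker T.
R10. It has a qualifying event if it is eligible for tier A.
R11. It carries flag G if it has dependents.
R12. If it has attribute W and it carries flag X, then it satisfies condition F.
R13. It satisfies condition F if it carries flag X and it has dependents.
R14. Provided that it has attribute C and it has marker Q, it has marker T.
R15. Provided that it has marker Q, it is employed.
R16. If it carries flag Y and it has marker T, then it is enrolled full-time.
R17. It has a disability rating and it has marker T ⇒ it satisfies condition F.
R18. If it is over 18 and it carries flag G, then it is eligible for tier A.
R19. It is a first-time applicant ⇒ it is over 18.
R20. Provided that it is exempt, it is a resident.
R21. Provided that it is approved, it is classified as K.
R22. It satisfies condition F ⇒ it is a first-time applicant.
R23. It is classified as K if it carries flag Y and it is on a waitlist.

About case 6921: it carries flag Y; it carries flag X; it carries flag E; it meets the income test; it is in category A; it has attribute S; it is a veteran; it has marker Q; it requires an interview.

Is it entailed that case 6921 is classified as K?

No

Forward chaining from the given facts derives: is eligible for tier B, has marker T, is denied, has marker N, is employed, is enrolled full-time.
Rules concluding "it is classified as K": R3 needs "it is classified as D"; R9 needs "it has a qualifying event"; R21 needs "it is approved"; R23 needs "it is on a waitlist" — none of these are established.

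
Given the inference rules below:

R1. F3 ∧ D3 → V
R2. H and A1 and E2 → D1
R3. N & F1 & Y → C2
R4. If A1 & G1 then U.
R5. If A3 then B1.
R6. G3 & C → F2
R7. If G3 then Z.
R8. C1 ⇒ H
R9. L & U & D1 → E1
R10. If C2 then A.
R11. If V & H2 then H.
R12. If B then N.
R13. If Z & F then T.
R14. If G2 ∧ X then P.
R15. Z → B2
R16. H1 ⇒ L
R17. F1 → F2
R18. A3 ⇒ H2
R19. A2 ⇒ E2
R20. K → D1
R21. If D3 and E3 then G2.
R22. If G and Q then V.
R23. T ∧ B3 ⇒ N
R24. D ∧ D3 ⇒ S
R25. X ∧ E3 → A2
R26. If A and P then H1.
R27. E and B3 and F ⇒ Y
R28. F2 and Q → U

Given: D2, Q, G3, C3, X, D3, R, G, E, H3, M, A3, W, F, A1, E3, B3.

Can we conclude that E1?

Forward chaining from the given facts derives: B1, Z, T, B2, H2, G2, V, N, A2, Y, H, P, E2, D1.
The only rule concluding E1 is R9, which needs L; that is never established.

No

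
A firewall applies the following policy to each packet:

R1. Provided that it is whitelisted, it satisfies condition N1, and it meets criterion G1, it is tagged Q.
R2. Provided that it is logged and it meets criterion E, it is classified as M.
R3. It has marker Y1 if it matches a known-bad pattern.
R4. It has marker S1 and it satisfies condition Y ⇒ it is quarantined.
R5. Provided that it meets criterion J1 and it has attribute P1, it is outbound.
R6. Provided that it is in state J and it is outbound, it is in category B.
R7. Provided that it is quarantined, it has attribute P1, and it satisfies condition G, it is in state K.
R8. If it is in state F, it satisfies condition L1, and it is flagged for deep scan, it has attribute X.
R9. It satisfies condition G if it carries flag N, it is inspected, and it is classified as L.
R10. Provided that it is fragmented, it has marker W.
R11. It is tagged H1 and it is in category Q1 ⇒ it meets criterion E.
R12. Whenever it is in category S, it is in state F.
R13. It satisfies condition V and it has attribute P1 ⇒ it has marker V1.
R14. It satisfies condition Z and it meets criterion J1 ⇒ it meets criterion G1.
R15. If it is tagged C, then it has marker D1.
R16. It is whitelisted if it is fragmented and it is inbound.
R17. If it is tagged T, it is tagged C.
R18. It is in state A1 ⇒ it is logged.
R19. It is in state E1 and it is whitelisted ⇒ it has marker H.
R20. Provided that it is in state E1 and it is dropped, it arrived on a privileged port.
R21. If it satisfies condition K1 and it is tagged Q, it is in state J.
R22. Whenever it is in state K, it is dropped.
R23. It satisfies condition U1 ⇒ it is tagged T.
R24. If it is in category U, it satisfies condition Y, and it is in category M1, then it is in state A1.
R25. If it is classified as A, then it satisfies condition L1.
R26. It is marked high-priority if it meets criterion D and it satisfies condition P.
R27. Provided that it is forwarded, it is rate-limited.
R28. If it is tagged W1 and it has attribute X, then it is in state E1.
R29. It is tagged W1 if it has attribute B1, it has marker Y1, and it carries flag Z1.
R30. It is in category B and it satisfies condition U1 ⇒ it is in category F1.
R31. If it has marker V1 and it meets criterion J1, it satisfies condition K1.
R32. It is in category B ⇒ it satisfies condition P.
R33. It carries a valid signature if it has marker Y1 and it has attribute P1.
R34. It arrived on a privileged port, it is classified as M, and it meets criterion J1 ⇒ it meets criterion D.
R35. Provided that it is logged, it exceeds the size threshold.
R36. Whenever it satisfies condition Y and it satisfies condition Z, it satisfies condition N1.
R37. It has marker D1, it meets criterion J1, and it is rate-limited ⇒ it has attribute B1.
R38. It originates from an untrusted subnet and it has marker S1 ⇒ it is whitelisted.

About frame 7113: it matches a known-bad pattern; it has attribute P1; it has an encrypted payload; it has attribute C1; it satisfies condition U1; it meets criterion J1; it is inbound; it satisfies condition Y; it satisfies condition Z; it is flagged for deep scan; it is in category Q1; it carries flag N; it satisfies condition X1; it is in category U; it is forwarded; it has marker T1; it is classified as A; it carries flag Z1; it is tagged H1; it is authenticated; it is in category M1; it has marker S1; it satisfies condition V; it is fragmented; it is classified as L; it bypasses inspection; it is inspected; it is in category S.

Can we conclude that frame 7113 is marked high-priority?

Yes

By R3 (it matches a known-bad pattern): it has marker Y1.
By R4 (it has marker S1, it satisfies condition Y): it is quarantined.
By R5 (it meets criterion J1, it has attribute P1): it is outbound.
By R9 (it carries flag N, it is inspected, it is classified as L): it satisfies condition G.
By R11 (it is tagged H1, it is in category Q1): it meets criterion E.
By R12 (it is in category S): it is in state F.
By R13 (it satisfies condition V, it has attribute P1): it has marker V1.
By R14 (it satisfies condition Z, it meets criterion J1): it meets criterion G1.
By R16 (it is fragmented, it is inbound): it is whitelisted.
By R23 (it satisfies condition U1): it is tagged T.
By R24 (it is in category U, it satisfies condition Y, it is in category M1): it is in state A1.
By R25 (it is classified as A): it satisfies condition L1.
By R27 (it is forwarded): it is rate-limited.
By R31 (it has marker V1, it meets criterion J1): it satisfies condition K1.
By R36 (it satisfies condition Y, it satisfies condition Z): it satisfies condition N1.
By R1 (it is whitelisted, it satisfies condition N1, it meets criterion G1): it is tagged Q.
By R7 (it is quarantined, it has attribute P1, it satisfies condition G): it is in state K.
By R8 (it is in state F, it satisfies condition L1, it is flagged for deep scan): it has attribute X.
By R17 (it is tagged T): it is tagged C.
By R18 (it is in state A1): it is logged.
By R21 (it satisfies condition K1, it is tagged Q): it is in state J.
By R22 (it is in state K): it is dropped.
By R2 (it is logged, it meets criterion E): it is classified as M.
By R6 (it is in state J, it is outbound): it is in category B.
By R15 (it is tagged C): it has marker D1.
By R32 (it is in category B): it satisfies condition P.
By R37 (it has marker D1, it meets criterion J1, it is rate-limited): it has attribute B1.
By R29 (it has attribute B1, it has marker Y1, it carries flag Z1): it is tagged W1.
By R28 (it is tagged W1, it has attribute X): it is in state E1.
By R20 (it is in state E1, it is dropped): it arrived on a privileged port.
By R34 (it arrived on a privileged port, it is classified as M, it meets criterion J1): it meets criterion D.
By R26 (it meets criterion D, it satisfies condition P): it is marked high-priority.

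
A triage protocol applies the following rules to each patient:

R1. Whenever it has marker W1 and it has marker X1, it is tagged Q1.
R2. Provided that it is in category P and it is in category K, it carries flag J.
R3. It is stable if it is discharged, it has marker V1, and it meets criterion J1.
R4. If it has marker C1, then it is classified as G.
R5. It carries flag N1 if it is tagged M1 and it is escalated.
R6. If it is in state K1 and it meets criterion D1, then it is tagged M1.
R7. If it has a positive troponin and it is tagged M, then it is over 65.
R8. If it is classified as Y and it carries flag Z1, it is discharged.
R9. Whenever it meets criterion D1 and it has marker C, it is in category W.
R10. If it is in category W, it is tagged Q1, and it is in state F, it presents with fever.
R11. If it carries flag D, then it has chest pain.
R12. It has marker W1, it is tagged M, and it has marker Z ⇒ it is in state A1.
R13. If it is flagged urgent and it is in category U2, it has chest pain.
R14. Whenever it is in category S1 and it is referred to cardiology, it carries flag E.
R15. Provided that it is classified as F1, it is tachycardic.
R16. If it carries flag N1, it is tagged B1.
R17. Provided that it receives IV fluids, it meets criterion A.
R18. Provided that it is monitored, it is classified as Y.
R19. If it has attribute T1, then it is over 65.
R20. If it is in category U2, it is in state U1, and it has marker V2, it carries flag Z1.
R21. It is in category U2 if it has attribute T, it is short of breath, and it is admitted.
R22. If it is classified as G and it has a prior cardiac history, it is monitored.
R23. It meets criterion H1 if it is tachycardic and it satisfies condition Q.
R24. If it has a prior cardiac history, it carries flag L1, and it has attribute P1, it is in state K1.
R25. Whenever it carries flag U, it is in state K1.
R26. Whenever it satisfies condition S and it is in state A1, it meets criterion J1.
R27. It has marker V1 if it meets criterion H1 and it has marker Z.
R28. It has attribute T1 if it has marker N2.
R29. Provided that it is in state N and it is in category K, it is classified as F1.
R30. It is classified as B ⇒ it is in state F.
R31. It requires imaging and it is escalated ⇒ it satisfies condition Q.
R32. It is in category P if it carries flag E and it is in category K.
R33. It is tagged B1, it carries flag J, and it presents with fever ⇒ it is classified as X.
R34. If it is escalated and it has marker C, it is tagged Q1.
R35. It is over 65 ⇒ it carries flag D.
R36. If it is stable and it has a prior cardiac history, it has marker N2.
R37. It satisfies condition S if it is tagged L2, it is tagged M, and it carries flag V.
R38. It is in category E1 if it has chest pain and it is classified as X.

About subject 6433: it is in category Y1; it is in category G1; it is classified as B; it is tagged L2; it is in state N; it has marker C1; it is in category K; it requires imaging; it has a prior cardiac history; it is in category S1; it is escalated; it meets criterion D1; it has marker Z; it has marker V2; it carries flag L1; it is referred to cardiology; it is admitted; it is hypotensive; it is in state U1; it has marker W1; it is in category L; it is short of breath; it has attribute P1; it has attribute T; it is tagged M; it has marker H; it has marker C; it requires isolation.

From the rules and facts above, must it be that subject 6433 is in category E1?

No

Forward chaining from the given facts derives: is classified as G, is in category W, is in state A1, carries flag E, is in category U2, is monitored, is in state K1, is classified as F1, is in state F, satisfies condition Q, is in category P, is tagged Q1, carries flag J, is tagged M1, presents with fever, is tachycardic, is classified as Y, carries flag Z1, meets criterion H1, has marker V1, carries flag N1, is discharged, is tagged B1, is classified as X.
The only rule concluding "it is in category E1" is R38, which needs "it has chest pain"; that is never established.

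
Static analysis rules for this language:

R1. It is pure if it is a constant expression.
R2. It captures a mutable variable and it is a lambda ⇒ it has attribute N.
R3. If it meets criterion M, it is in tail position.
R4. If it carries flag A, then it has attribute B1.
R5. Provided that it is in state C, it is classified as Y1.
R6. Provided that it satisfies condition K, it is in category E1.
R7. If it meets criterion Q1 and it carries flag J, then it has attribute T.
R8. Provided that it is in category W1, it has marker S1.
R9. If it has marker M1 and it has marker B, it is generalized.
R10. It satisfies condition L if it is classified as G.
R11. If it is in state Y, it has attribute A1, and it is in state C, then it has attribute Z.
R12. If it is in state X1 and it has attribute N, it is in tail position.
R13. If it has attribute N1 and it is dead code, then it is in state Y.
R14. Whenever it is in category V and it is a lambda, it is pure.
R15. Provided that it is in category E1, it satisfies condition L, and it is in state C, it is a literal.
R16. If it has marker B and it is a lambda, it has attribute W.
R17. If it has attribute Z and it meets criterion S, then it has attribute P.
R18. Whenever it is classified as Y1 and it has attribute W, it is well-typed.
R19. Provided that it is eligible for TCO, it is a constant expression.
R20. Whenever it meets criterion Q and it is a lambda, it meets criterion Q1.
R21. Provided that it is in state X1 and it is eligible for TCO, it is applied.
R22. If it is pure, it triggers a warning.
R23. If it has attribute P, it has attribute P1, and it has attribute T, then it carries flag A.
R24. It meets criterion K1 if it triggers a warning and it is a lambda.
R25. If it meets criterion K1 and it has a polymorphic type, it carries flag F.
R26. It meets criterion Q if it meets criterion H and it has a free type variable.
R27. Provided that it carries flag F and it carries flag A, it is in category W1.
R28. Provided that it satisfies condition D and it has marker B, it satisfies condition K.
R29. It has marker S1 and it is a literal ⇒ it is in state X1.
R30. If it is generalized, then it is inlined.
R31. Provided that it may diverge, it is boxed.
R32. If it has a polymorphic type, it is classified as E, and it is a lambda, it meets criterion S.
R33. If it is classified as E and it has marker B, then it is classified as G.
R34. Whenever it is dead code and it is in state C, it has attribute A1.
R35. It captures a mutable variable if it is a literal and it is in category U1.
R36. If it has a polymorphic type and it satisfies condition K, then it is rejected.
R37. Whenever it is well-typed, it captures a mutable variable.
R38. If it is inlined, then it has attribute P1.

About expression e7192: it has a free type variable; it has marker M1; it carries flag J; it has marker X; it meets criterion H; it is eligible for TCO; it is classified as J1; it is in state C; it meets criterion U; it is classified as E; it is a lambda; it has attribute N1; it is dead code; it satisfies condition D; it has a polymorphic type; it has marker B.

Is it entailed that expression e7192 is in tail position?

By R5 (it is in state C): it is classified as Y1.
By R9 (it has marker M1, it has marker B): it is generalized.
By R13 (it has attribute N1, it is dead code): it is in state Y.
By R16 (it has marker B, it is a lambda): it has attribute W.
By R18 (it is classified as Y1, it has attribute W): it is well-typed.
By R19 (it is eligible for TCO): it is a constant expression.
By R26 (it meets criterion H, it has a free type variable): it meets criterion Q.
By R28 (it satisfies condition D, it has marker B): it satisfies condition K.
By R30 (it is generalized): it is inlined.
By R32 (it has a polymorphic type, it is classified as E, it is a lambda): it meets criterion S.
By R33 (it is classified as E, it has marker B): it is classified as G.
By R34 (it is dead code, it is in state C): it has attribute A1.
By R37 (it is well-typed): it captures a mutable variable.
By R38 (it is inlined): it has attribute P1.
By R1 (it is a constant expression): it is pure.
By R2 (it captures a mutable variable, it is a lambda): it has attribute N.
By R6 (it satisfies condition K): it is in category E1.
By R10 (it is classified as G): it satisfies condition L.
By R11 (it is in state Y, it has attribute A1, it is in state C): it has attribute Z.
By R15 (it is in category E1, it satisfies condition L, it is in state C): it is a literal.
By R17 (it has attribute Z, it meets criterion S): it has attribute P.
By R20 (it meets criterion Q, it is a lambda): it meets criterion Q1.
By R22 (it is pure): it triggers a warning.
By R24 (it triggers a warning, it is a lambda): it meets criterion K1.
By R25 (it meets criterion K1, it has a polymorphic type): it carries flag F.
By R7 (it meets criterion Q1, it carries flag J): it has attribute T.
By R23 (it has attribute P, it has attribute P1, it has attribute T): it carries flag A.
By R27 (it carries flag F, it carries flag A): it is in category W1.
By R8 (it is in category W1): it has marker S1.
By R29 (it has marker S1, it is a literal): it is in state X1.
By R12 (it is in state X1, it has attribute N): it is in tail position.

Yes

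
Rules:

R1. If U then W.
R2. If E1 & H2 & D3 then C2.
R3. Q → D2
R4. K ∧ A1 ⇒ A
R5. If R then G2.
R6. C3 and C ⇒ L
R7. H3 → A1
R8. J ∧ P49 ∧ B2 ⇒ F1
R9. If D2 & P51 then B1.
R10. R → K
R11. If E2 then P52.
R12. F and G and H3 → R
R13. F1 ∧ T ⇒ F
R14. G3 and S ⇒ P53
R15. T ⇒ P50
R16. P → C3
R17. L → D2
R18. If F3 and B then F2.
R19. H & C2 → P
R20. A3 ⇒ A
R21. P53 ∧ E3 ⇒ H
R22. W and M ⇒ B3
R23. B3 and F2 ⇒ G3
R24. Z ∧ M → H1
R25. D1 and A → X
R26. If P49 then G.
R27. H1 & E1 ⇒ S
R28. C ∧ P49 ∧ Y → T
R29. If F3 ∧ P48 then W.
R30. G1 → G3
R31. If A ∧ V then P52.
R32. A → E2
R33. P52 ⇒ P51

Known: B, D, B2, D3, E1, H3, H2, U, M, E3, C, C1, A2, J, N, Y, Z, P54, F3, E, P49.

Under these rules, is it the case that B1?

W  (by R1: U)
C2  (by R2: E1, H2, D3)
A1  (by R7: H3)
F1  (by R8: J, P49, B2)
F2  (by R18: F3, B)
B3  (by R22: W, M)
G3  (by R23: B3, F2)
H1  (by R24: Z, M)
G  (by R26: P49)
S  (by R27: H1, E1)
T  (by R28: C, P49, Y)
F  (by R13: F1, T)
P53  (by R14: G3, S)
H  (by R21: P53, E3)
R  (by R12: F, G, H3)
P  (by R19: H, C2)
K  (by R10: R)
C3  (by R16: P)
A  (by R4: K, A1)
L  (by R6: C3, C)
D2  (by R17: L)
E2  (by R32: A)
P52  (by R11: E2)
P51  (by R33: P52)
B1  (by R9: D2, P51)

Yes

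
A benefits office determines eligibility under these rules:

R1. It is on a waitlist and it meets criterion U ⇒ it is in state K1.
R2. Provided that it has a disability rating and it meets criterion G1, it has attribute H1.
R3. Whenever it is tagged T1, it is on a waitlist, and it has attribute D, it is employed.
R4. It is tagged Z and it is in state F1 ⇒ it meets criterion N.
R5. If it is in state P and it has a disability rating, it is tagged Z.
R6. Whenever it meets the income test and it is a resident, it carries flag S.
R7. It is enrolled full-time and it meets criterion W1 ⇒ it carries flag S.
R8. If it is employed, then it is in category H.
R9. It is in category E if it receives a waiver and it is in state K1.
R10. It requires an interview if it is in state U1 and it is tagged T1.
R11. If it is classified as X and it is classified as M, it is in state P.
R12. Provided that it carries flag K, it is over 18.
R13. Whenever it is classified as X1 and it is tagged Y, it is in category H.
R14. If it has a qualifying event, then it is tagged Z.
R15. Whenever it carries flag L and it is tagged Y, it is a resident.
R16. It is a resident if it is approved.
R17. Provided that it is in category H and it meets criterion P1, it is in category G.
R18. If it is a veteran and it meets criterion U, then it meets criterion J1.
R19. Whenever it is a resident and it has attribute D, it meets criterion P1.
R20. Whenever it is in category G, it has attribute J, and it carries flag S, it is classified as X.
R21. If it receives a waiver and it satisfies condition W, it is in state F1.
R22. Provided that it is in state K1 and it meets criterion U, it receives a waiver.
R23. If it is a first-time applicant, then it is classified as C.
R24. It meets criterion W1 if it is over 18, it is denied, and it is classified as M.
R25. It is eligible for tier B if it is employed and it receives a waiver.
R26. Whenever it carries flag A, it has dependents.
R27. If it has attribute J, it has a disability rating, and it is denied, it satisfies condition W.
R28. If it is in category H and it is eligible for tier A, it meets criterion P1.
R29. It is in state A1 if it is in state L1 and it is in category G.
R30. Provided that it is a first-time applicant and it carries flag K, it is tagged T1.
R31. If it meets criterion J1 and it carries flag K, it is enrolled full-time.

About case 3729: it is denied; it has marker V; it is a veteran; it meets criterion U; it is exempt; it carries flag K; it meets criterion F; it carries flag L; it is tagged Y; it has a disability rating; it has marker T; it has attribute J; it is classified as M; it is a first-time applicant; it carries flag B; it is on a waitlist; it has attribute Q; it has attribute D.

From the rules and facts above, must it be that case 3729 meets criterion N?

By R1 (it is on a waitlist, it meets criterion U): it is in state K1.
By R12 (it carries flag K): it is over 18.
By R15 (it carries flag L, it is tagged Y): it is a resident.
By R18 (it is a veteran, it meets criterion U): it meets criterion J1.
By R19 (it is a resident, it has attribute D): it meets criterion P1.
By R22 (it is in state K1, it meets criterion U): it receives a waiver.
By R24 (it is over 18, it is denied, it is classified as M): it meets criterion W1.
By R27 (it has attribute J, it has a disability rating, it is denied): it satisfies condition W.
By R30 (it is a first-time applicant, it carries flag K): it is tagged T1.
By R31 (it meets criterion J1, it carries flag K): it is enrolled full-time.
By R3 (it is tagged T1, it is on a waitlist, it has attribute D): it is employed.
By R7 (it is enrolled full-time, it meets criterion W1): it carries flag S.
By R8 (it is employed): it is in category H.
By R17 (it is in category H, it meets criterion P1): it is in category G.
By R20 (it is in category G, it has attribute J, it carries flag S): it is classified as X.
By R21 (it receives a waiver, it satisfies condition W): it is in state F1.
By R11 (it is classified as X, it is classified as M): it is in state P.
By R5 (it is in state P, it has a disability rating): it is tagged Z.
By R4 (it is tagged Z, it is in state F1): it meets criterion N.

Yes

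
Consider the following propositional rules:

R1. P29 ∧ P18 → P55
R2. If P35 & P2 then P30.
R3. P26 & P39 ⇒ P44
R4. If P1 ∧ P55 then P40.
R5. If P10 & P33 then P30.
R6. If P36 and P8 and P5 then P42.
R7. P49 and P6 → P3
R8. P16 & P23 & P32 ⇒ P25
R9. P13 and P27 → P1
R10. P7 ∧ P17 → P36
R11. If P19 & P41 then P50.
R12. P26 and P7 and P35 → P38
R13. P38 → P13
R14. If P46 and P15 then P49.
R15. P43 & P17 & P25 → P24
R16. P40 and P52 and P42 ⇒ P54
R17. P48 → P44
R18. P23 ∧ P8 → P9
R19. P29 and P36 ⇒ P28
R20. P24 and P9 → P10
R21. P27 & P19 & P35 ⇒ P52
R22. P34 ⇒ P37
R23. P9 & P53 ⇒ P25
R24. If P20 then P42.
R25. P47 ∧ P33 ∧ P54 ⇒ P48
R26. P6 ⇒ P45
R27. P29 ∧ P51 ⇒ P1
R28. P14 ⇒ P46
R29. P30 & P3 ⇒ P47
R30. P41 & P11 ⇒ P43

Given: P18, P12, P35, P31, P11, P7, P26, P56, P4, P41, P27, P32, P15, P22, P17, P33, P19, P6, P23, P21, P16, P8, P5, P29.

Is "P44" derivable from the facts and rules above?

No

Forward chaining from the given facts derives: P55, P25, P36, P50, P38, P13, P9, P28, P52, P45, P43, P42, P1, P24, P10, P40, P30, P54.
Rules concluding P44: R3 needs P39; R17 needs P48 — none of these are established.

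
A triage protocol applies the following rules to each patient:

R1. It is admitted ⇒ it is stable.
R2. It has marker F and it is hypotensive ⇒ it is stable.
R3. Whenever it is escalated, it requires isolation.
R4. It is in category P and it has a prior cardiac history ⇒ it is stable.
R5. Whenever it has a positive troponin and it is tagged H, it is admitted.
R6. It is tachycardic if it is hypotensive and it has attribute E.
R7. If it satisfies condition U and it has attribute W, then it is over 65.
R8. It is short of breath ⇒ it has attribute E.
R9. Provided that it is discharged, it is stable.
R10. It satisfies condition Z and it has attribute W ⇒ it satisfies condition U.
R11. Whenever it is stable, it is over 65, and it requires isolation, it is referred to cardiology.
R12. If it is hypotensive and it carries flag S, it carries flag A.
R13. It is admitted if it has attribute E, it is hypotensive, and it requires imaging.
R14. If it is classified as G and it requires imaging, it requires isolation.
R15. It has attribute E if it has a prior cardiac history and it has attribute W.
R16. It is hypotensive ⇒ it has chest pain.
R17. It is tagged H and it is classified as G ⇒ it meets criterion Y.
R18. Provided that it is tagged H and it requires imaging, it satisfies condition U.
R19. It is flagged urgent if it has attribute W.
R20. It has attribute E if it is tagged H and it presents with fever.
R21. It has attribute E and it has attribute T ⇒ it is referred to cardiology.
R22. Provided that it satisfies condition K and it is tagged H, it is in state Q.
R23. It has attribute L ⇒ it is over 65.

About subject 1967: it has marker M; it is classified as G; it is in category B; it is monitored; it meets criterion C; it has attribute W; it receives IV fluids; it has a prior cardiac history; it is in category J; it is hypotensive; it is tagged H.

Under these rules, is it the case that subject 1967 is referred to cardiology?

Forward chaining from the given facts derives: has attribute E, has chest pain, meets criterion Y, is flagged urgent, is tachycardic.
Rules concluding "it is referred to cardiology": R11 needs "it is stable"; R21 needs "it has attribute T" — none of these are established.

No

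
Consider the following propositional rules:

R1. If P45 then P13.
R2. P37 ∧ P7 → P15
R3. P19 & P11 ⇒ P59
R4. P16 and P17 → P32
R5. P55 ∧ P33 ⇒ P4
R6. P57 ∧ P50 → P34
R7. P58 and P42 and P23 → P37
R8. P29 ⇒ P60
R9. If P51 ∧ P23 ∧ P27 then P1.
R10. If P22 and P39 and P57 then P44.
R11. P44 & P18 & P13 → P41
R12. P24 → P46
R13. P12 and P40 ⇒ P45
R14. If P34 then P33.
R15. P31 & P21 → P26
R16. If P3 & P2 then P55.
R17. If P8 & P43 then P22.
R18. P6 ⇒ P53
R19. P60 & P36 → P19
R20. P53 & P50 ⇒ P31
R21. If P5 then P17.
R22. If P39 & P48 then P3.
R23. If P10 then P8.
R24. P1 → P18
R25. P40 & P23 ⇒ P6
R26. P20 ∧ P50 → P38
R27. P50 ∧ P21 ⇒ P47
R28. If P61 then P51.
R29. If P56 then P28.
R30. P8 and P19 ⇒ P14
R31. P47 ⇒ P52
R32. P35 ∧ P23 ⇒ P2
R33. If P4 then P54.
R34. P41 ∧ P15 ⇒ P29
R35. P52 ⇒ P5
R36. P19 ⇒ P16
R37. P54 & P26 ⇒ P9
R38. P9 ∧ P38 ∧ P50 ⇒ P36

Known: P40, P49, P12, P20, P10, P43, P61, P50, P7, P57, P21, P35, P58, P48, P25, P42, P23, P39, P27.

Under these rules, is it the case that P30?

Forward chaining from the given facts derives: P34, P37, P45, P33, P3, P8, P6, P38, P47, P51, P52, P2, P5, P13, P15, P1, P55, P22, P53, P31, P17, P18, P4, P44, P41, P26, P54, P29, P9, P36, P60, P19, P14, P16, P32.
No rule has P30 as its conclusion, and it is not among the given facts.

No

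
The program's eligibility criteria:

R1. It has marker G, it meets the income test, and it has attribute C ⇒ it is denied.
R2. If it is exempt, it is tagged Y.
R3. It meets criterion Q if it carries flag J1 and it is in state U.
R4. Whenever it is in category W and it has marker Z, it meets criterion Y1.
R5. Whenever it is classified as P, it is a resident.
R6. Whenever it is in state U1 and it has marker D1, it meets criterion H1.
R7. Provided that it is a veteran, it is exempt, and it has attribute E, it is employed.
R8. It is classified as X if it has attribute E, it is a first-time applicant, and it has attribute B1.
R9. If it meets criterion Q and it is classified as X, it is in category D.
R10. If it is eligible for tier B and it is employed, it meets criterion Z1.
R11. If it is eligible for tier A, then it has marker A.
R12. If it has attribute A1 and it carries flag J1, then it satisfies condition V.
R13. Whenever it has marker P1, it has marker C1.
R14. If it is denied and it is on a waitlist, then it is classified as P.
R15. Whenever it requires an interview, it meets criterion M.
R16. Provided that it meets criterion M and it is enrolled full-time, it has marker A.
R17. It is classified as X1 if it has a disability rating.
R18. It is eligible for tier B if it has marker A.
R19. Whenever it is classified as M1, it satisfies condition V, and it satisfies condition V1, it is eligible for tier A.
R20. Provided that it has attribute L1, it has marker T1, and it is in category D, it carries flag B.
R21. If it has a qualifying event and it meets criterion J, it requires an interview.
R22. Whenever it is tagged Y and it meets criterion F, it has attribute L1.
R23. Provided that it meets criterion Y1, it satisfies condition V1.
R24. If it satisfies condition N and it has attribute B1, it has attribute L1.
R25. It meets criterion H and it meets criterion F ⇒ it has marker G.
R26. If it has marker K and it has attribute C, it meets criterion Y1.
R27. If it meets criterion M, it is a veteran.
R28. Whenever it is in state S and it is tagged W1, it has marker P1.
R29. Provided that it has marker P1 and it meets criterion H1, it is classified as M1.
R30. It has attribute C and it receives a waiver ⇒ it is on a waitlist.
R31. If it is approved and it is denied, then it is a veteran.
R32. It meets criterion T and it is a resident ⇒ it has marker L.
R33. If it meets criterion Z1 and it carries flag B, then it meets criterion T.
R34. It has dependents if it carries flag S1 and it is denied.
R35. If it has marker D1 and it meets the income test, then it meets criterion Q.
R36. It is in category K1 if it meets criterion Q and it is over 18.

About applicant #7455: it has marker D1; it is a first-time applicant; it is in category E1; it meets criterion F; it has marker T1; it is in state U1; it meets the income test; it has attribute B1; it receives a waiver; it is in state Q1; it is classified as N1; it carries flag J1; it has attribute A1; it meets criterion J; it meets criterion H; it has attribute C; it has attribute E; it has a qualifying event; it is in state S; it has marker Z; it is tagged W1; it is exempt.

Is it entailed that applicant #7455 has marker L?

No

Forward chaining from the given facts derives: is tagged Y, meets criterion H1, is classified as X, satisfies condition V, requires an interview, has attribute L1, has marker G, has marker P1, is classified as M1, is on a waitlist, meets criterion Q, is denied, is in category D, has marker C1, is classified as P, meets criterion M, carries flag B, is a veteran, is a resident, is employed.
The only rule concluding "it has marker L" is R32, which needs "it meets criterion T"; that is never established.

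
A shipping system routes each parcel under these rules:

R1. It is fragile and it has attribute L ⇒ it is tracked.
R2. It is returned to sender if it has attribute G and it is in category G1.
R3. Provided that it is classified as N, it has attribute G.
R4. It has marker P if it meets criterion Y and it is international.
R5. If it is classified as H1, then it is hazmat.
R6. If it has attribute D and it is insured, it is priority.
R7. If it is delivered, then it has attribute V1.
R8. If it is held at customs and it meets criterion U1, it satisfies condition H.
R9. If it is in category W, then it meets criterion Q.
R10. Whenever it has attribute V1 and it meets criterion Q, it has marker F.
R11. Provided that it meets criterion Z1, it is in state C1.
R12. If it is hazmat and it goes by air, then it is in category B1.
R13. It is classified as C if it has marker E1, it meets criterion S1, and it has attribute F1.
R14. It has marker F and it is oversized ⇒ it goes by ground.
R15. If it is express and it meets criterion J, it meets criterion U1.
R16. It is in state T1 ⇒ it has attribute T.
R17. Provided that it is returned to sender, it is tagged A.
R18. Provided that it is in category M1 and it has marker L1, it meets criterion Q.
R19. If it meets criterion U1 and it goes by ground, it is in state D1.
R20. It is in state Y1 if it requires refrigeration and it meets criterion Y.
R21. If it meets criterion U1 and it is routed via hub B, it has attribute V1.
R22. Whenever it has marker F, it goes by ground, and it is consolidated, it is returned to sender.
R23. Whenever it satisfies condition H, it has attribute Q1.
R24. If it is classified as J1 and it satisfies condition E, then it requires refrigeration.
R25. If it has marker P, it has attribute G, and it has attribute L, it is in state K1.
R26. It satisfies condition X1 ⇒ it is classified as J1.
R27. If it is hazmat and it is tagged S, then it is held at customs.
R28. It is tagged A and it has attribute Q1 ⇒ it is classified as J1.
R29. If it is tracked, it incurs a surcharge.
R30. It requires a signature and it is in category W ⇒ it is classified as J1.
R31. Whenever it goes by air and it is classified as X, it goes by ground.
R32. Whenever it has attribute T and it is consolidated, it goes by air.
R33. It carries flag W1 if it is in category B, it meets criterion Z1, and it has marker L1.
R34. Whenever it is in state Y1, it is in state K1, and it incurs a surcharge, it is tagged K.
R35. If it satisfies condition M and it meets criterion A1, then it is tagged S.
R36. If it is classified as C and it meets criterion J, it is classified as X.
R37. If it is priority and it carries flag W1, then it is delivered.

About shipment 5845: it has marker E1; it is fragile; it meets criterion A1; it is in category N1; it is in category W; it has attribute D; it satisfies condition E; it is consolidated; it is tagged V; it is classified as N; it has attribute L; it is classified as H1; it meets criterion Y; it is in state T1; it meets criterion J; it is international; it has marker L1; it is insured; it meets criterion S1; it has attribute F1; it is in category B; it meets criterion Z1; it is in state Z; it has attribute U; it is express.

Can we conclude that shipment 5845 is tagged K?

Forward chaining from the given facts derives: is tracked, has attribute G, has marker P, is hazmat, is priority, meets criterion Q, is in state C1, is classified as C, meets criterion U1, has attribute T, is in state K1, incurs a surcharge, goes by air, carries flag W1, is classified as X, is delivered, has attribute V1, has marker F, is in category B1, goes by ground, is in state D1, is returned to sender, is tagged A.
The only rule concluding "it is tagged K" is R34, which needs "it is in state Y1"; that is never established.

No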